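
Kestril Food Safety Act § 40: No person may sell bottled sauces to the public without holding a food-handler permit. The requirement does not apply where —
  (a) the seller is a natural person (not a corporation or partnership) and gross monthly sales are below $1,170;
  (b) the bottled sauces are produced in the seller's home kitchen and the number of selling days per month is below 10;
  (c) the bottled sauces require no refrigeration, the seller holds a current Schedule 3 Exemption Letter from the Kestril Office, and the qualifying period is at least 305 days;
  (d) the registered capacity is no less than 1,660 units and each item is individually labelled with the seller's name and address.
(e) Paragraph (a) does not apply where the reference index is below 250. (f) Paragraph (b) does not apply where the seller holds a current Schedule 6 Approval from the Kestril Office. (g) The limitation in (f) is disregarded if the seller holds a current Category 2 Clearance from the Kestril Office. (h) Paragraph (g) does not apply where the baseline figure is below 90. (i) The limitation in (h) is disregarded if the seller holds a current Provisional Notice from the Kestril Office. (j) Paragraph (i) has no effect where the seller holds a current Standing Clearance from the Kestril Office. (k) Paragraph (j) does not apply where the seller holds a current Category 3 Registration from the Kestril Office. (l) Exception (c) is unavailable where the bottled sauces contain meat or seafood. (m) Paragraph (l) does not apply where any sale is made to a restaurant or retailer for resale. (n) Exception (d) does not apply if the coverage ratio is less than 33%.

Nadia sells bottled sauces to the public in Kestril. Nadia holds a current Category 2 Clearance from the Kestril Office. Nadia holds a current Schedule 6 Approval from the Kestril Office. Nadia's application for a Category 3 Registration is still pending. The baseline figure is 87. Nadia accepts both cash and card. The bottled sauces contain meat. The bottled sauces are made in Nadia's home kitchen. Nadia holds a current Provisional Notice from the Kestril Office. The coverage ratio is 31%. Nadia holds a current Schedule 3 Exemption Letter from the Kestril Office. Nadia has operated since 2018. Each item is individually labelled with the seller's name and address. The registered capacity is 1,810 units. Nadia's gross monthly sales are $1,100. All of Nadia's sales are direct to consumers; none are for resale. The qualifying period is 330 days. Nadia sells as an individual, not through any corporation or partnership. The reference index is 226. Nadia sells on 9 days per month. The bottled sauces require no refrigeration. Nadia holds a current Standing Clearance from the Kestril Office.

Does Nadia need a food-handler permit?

Exception (a): the seller is a natural person; gross monthly sales are $1,100, below the $1,170 limit — every condition holds. But applying paragraph (e): (e) operates against (a): the reference index is 226, below the 250 limit. (a) is therefore removed.
Exception (b)'s conditions are all satisfied: the bottled sauces are home-kitchen produced; the number of selling days per month is 9, below the 10 limit. However, paragraphs (f)–(k) must be considered: (f) is triggered — a current Schedule 6 Approval is held. (g) would limit (f) — a current Category 2 Clearance is held — but (h) sets (g) aside: (h) operates against (g): the baseline figure is 87, below the 90 limit. (i) is engaged (a current Provisional Notice is held), but is set aside by (j): (j) is engaged — a current Standing Clearance is held. (k) does not operate here (there is no Category 3 Registration in force), so (j) stands. Exception (b) does not apply.
All of (c)'s requirements are met (the bottled sauces are shelf-stable; a current Schedule 3 Exemption Letter is held; the qualifying period is 330 days, meeting the 305 days threshold). But applying paragraphs (l)–(m): (l) is triggered — the bottled sauces contain meat. (m) is not engaged (no sales are for resale), so (l) stands. So (c) is unavailable.
Exception (d)'s conditions are all satisfied: the registered capacity is 1,810 units, meeting the 1,660 units threshold; items are individually labelled. However, paragraph (n) must be considered: (n) operates against (d): the coverage ratio is 31%, less than the 33% limit. So (d) is unavailable.
No exception displaces § 40.

Yes — Nadia must hold a food-handler permit.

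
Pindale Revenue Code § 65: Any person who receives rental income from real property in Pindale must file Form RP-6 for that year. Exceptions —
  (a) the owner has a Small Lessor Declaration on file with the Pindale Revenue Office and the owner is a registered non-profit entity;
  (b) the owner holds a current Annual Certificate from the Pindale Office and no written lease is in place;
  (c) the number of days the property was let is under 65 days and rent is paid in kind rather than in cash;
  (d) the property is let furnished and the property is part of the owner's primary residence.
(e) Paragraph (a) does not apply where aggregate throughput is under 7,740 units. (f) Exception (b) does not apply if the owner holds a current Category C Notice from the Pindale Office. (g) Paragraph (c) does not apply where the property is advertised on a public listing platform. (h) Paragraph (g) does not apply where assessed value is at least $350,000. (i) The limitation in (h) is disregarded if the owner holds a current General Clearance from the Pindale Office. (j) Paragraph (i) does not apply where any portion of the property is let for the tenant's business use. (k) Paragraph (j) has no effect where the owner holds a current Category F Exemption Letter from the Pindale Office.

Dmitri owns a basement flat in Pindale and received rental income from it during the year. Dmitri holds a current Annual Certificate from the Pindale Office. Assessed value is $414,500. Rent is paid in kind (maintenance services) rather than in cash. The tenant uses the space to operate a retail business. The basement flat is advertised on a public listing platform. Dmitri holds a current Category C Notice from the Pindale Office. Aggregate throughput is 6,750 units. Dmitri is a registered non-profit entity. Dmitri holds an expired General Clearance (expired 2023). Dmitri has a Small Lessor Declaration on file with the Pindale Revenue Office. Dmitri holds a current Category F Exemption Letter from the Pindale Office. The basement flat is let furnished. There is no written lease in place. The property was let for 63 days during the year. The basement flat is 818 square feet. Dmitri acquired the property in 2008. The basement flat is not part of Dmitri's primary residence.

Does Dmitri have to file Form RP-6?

Exception (a)'s conditions are all satisfied: a Small Lessor Declaration is on file; Dmitri is a registered non-profit. However, paragraph (e) must be considered: (e) applies — aggregate throughput is 6,750 units, under the 7,740 units limit. (a) is therefore removed.
All of (b)'s requirements are met (a current Annual Certificate is held; there is no written lease). However, paragraph (f) must be considered: (f) operates against (b): a current Category C Notice is held. (b) is therefore removed.
Exception (c): the number of days the property was let is 63 days, under the 65 days limit; rent is paid in kind — every condition holds. As to paragraphs (g)–(k): (g) operates (the property is publicly advertised), but is overridden by (h): (h) operates against (g): assessed value is $414,500, meeting the $350,000 threshold. (i), which would lift (h), is not engaged — the General Clearance is not current. (c) remains available.
Exception (d) does not apply: the basement flat is not part of the primary residence.

No — exception (c) applies; Dmitri is not required to file Form RP-6.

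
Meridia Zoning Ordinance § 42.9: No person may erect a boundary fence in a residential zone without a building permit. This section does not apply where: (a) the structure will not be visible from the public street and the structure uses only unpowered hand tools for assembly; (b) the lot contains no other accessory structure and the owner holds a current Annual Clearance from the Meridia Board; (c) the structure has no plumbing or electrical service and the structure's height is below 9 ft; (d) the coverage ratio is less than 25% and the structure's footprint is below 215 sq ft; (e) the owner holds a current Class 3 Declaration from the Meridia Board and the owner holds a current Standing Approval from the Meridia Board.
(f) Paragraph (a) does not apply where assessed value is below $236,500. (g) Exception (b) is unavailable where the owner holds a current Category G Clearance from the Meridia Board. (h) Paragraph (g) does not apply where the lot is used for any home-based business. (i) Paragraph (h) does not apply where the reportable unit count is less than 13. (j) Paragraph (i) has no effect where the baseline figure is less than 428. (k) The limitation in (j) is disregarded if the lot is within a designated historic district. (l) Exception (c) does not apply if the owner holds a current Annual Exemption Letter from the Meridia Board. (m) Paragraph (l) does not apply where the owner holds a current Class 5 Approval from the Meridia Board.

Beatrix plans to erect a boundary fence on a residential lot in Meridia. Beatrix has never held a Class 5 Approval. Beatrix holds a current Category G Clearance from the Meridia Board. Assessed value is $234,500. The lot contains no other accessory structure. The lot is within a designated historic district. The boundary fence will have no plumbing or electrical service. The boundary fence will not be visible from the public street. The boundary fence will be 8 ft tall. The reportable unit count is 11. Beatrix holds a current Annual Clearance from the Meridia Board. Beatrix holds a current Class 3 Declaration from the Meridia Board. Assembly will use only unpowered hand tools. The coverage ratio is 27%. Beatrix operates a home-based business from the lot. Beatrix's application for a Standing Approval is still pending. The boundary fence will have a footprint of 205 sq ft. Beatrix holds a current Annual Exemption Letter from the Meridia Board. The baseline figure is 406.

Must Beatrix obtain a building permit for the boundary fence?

Yes — Beatrix must obtain a building permit.

Exception (a): the structure will not be visible from the street; assembly uses only hand tools — every condition holds. Turning to paragraph (f): (f) is engaged — assessed value is $234,500, below the $236,500 limit. Exception (a) does not apply.
Exception (b): the lot has no other accessory structure; a current Annual Clearance is held — every condition holds. But: (g) operates against (b): a current Category G Clearance is held. (h) would limit (g) — a home-based business operates on the lot — but (i) sets (h) aside: (i) is triggered — the reportable unit count is 11, less than the 13 limit. (j) is triggered (the baseline figure is 406, less than the 428 limit), but is overridden by (k): (k) is triggered — the lot is in a historic district. So (b) is unavailable.
Exception (c) is satisfied on its face — there is no plumbing or electrical service; the structure's height is 8 ft, below the 9 ft limit. Turning to paragraphs (l)–(m): (l) operates against (c): a current Annual Exemption Letter is held. (m), which would lift (l), is not triggered — there is no Class 5 Approval in force. So (c) is unavailable.
Exception (d) does not apply: the coverage ratio is 27%, not less than 25%.
Exception (e) fails — the Standing Approval is not current.
None of the exceptions is available; § 42.9 applies in full.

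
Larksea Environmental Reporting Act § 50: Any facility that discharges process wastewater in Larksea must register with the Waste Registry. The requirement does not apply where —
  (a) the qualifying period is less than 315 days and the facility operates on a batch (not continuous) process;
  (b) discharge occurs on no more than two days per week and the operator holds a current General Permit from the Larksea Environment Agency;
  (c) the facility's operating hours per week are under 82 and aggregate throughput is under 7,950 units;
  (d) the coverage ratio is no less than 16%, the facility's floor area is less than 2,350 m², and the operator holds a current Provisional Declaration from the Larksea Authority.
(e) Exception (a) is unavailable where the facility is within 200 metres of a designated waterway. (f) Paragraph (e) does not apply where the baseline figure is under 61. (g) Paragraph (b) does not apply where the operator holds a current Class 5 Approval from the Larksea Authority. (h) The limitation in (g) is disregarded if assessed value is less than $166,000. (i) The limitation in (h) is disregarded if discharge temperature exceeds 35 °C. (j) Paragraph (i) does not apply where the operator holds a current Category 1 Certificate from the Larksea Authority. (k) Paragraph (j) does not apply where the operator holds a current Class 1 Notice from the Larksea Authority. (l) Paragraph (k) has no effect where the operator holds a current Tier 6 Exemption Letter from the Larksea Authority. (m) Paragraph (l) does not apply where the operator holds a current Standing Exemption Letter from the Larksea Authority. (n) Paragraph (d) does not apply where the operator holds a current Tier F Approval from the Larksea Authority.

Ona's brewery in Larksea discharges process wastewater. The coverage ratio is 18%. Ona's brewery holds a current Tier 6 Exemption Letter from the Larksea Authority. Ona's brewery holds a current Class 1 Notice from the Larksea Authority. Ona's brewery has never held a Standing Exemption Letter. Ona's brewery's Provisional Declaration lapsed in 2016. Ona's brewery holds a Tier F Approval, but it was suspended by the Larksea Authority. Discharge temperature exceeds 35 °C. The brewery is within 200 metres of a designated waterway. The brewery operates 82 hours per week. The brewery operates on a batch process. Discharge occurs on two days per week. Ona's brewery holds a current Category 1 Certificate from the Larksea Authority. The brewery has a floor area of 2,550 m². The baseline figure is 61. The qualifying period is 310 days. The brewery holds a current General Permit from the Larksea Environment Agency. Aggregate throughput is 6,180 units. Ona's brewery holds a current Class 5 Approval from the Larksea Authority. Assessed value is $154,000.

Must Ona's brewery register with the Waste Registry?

Exception (a) is satisfied on its face — the qualifying period is 310 days, less than the 315 days limit; the facility operates on a batch process. However, paragraphs (e)–(f) must be considered: (e) operates against (a): the brewery is within 200 m of a designated waterway. (f), which would lift (e), is inapplicable — the baseline figure is 61, not under 61. So (a) is unavailable.
Exception (b) is satisfied on its face — discharge occurs on no more than two days per week; a current General Permit is held. Under paragraphs (g)–(m): (g) would limit (b) — a current Class 5 Approval is held — but (h) sets (g) aside: (h) operates against (g): assessed value is $154,000, less than the $166,000 limit. (i) applies (discharge temperature exceeds 35 °C), but is displaced by (j): (j) operates against (i): a current Category 1 Certificate is held. (k) would limit (j) — a current Class 1 Notice is held — but (l) sets (k) aside: (l) operates against (k): a current Tier 6 Exemption Letter is held. (m), which would lift (l), does not operate here — the Standing Exemption Letter is not current. (b) remains available.
Exception (c) fails — the facility's operating hours per week are 82, not under 82.
Exception (d) does not apply: the facility's floor area is 2,550 m², not less than 2,350 m².

No — exception (b) applies; Ona's brewery is not required to register with the Waste Registry.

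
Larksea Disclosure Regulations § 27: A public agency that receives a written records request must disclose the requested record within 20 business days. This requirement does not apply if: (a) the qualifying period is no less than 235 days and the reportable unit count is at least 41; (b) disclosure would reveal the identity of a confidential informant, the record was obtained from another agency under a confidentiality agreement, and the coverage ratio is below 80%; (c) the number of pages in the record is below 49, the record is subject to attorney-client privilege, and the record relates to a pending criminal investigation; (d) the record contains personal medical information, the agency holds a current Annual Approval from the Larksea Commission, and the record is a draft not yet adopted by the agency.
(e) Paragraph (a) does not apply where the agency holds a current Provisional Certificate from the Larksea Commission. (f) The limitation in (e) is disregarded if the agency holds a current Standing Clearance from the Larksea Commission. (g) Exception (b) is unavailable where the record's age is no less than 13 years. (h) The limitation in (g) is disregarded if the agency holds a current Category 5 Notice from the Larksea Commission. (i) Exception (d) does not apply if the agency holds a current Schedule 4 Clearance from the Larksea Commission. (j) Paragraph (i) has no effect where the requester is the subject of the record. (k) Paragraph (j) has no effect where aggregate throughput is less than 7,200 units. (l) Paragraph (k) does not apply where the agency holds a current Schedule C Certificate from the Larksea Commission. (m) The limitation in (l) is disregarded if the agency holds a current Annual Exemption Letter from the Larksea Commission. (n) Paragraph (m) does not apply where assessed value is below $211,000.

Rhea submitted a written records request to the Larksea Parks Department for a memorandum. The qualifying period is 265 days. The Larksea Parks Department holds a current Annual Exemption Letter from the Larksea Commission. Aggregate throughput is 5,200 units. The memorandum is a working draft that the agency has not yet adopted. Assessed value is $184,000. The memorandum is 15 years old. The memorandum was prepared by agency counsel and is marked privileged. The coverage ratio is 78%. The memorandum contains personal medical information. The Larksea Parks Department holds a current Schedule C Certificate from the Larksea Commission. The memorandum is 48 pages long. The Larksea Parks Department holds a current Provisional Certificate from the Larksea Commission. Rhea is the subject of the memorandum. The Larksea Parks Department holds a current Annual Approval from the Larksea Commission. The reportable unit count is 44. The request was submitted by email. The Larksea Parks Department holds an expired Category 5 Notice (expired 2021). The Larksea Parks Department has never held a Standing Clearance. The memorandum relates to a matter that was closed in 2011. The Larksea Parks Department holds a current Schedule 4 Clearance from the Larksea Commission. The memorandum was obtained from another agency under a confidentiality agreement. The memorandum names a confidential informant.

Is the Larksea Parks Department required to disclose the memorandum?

No — exception (d) applies; the Larksea Parks Department is not required to disclose the memorandum.

Exception (a): the qualifying period is 265 days, meeting the 235 days threshold; the reportable unit count is 44, meeting the 41 threshold — every condition holds. But: (e) operates against (a): a current Provisional Certificate is held. (f), which would lift (e), is not triggered — the Standing Clearance is not current. Exception (a) does not apply.
Exception (b) is satisfied on its face — the memorandum names a confidential informant; the memorandum was obtained under a confidentiality agreement; the coverage ratio is 78%, below the 80% limit. Turning to paragraphs (g)–(h): (g) operates against (b): the record's age is 15 years, meeting the 13 years threshold. (h) is not engaged (there is no Category 5 Notice in force), so (g) stands. (b) is therefore removed.
Exception (c) requires that the record relates to a pending criminal investigation; but the memorandum relates to a closed matter, so (c) is unavailable.
All of (d)'s requirements are met (the memorandum contains personal medical information; a current Annual Approval is held; the memorandum is an unadopted draft). Under paragraphs (i)–(n): (i) would limit (d) — a current Schedule 4 Clearance is held — but (j) sets (i) aside: (j) is engaged — Rhea is the subject of the memorandum. (k) would limit (j) — aggregate throughput is 5,200 units, less than the 7,200 units limit — but (l) sets (k) aside: (l) operates against (k): a current Schedule C Certificate is held. (m) is engaged (a current Annual Exemption Letter is held), but yields to (n): (n) operates against (m): assessed value is $184,000, below the $211,000 limit. (d) remains available.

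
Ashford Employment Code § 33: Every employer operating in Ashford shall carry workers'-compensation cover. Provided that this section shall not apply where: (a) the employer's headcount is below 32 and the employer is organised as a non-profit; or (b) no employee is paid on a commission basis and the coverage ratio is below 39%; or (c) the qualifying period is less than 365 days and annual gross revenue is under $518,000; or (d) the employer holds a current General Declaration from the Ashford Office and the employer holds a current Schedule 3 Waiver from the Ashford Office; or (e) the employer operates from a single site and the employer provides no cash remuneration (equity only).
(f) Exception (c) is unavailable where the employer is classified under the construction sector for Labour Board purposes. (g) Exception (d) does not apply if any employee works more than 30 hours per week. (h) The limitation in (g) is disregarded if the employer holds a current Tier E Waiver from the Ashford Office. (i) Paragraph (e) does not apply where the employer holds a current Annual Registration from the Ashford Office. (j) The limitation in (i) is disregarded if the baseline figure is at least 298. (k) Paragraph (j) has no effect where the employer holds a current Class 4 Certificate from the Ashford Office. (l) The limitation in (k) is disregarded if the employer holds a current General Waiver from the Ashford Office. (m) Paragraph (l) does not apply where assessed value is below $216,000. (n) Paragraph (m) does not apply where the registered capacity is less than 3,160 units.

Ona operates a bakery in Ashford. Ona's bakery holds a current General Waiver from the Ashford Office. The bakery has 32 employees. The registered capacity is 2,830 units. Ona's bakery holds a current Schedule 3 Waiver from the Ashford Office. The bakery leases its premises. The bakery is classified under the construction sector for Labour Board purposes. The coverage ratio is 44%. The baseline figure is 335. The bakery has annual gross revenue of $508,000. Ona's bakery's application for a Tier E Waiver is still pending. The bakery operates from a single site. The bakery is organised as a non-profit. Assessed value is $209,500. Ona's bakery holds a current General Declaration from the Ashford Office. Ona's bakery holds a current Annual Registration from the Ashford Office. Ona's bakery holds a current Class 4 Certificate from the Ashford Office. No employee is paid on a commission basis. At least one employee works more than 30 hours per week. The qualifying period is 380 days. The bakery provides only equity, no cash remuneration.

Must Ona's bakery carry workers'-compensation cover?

No — exception (e) applies; Ona's bakery is not required to carry workers'-compensation cover.

Exception (a) does not apply: the employer's headcount is 32, not below 32.
Exception (b) fails — the coverage ratio is 44%, not below 39%.
Exception (c) fails — the qualifying period is 380 days, not less than 365 days.
Exception (d): a current General Declaration is held; a current Schedule 3 Waiver is held — every condition holds. Turning to paragraphs (g)–(h): (g) operates against (d): at least one employee exceeds 30 hours/week. (h), which would lift (g), is inapplicable — the Tier E Waiver is not current. Exception (d) does not apply.
Exception (e)'s conditions are all satisfied: the employer operates from a single site; remuneration is equity-only. As to paragraphs (i)–(n): (i) is engaged (a current Annual Registration is held), but yields to (j): (j) operates against (i): the baseline figure is 335, meeting the 298 threshold. (k) would limit (j) — a current Class 4 Certificate is held — but (l) sets (k) aside: (l) operates against (k): a current General Waiver is held. (m) would limit (l) — assessed value is $209,500, below the $216,000 limit — but (n) sets (m) aside: (n) operates against (m): the registered capacity is 2,830 units, less than the 3,160 units limit. Exception (e) stands.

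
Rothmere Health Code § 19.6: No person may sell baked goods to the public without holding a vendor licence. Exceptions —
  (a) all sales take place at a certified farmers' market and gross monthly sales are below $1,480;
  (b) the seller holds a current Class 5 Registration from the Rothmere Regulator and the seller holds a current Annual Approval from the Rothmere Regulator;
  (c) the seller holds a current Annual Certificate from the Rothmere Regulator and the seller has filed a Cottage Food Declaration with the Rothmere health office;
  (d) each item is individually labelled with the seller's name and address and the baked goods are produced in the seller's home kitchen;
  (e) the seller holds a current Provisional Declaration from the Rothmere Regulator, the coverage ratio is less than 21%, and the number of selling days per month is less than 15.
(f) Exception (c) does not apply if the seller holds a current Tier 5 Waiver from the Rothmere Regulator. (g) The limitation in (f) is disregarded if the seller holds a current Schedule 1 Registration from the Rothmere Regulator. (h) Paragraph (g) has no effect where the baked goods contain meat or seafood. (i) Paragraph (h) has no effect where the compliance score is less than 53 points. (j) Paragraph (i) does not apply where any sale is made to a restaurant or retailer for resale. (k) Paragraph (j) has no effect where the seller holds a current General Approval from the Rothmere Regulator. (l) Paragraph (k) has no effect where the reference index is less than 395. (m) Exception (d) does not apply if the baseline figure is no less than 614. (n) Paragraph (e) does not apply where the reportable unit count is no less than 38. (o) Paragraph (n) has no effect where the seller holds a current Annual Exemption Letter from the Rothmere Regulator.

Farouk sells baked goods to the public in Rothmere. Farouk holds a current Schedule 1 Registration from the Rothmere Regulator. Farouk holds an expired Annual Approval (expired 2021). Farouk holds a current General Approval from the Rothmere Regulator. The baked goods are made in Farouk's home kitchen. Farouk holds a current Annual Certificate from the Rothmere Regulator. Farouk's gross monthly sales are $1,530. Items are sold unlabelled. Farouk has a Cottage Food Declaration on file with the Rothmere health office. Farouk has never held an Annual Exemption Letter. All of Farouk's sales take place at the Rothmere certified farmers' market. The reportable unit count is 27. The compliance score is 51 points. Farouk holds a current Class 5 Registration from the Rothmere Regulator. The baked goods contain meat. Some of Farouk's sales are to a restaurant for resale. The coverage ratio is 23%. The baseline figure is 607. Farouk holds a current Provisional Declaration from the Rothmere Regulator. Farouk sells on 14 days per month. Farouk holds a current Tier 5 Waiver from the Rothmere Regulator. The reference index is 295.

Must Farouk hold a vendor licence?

Exception (a) fails — gross monthly sales are $1,530, not below $1,480.
Exception (b) does not apply: no current Annual Approval is held.
All of (c)'s requirements are met (a current Annual Certificate is held; a Cottage Food Declaration is on file). But: (f) operates — a current Tier 5 Waiver is held. (g) is engaged (a current Schedule 1 Registration is held), but is itself disapplied by (h): (h) operates — the baked goods contain meat. (i) would limit (h) — the compliance score is 51 points, less than the 53 points limit — but (j) sets (i) aside: (j) operates against (i): some sales are to a restaurant for resale. (k) is engaged (a current General Approval is held), but is itself disapplied by (l): (l) operates against (k): the reference index is 295, less than the 395 limit. (c) is therefore removed.
Exception (d) requires that each item is individually labelled with the seller's name and address; but items are sold unlabelled, so (d) is unavailable.
Exception (e) fails — the coverage ratio is 23%, not less than 21%.
No exception applies. The general rule governs.

Yes — Farouk must hold a vendor licence.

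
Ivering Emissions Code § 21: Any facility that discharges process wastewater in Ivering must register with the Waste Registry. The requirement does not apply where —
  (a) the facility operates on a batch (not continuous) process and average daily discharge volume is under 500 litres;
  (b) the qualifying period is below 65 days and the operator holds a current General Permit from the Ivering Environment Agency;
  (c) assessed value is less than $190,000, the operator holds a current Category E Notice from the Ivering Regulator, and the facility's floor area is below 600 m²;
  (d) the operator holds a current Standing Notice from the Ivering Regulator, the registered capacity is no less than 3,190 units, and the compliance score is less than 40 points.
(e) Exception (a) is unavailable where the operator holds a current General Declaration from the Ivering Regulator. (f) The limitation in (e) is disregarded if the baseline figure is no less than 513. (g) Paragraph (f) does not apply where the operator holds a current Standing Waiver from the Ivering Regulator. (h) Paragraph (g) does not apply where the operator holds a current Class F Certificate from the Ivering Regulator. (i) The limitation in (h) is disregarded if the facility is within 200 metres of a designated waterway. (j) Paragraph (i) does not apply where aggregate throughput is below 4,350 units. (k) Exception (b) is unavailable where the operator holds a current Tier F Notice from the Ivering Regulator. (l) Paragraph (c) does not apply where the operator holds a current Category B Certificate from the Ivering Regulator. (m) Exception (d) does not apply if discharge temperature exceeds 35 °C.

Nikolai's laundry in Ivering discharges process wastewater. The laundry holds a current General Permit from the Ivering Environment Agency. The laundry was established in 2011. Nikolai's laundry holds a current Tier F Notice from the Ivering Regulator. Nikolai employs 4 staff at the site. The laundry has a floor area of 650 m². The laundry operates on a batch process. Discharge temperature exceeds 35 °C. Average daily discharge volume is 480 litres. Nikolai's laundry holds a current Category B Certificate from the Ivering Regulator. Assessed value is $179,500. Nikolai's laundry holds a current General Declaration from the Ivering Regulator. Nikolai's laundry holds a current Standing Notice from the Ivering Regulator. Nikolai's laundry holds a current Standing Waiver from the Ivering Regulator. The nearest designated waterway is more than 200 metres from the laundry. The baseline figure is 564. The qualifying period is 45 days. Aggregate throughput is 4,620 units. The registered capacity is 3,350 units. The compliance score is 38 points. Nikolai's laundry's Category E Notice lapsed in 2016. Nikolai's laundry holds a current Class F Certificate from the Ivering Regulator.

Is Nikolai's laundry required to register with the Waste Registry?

No — exception (a) applies; Nikolai's laundry is not required to register with the Waste Registry.

Exception (a): the facility operates on a batch process; average daily discharge volume is 480 litres, under the 500 litres limit — every condition holds. As to paragraphs (e)–(j): (e) operates (a current General Declaration is held), but is displaced by (f): (f) operates against (e): the baseline figure is 564, meeting the 513 threshold. (g) applies (a current Standing Waiver is held), but yields to (h): (h) is engaged — a current Class F Certificate is held. (i) is not engaged (the laundry is more than 200 m from any designated waterway), so (h) stands. (a) remains available.
Exception (b)'s conditions are all satisfied: the qualifying period is 45 days, below the 65 days limit; a current General Permit is held. But applying paragraph (k): (k) applies — a current Tier F Notice is held. (b) is therefore removed.
Exception (c) requires that the operator holds a current Category E Notice from the Ivering Regulator; but there is no Category E Notice in force, so (c) is unavailable.
All of (d)'s requirements are met (a current Standing Notice is held; the registered capacity is 3,350 units, meeting the 3,190 units threshold; the compliance score is 38 points, less than the 40 points limit). But: (m) operates against (d): discharge temperature exceeds 35 °C. (d) is therefore removed.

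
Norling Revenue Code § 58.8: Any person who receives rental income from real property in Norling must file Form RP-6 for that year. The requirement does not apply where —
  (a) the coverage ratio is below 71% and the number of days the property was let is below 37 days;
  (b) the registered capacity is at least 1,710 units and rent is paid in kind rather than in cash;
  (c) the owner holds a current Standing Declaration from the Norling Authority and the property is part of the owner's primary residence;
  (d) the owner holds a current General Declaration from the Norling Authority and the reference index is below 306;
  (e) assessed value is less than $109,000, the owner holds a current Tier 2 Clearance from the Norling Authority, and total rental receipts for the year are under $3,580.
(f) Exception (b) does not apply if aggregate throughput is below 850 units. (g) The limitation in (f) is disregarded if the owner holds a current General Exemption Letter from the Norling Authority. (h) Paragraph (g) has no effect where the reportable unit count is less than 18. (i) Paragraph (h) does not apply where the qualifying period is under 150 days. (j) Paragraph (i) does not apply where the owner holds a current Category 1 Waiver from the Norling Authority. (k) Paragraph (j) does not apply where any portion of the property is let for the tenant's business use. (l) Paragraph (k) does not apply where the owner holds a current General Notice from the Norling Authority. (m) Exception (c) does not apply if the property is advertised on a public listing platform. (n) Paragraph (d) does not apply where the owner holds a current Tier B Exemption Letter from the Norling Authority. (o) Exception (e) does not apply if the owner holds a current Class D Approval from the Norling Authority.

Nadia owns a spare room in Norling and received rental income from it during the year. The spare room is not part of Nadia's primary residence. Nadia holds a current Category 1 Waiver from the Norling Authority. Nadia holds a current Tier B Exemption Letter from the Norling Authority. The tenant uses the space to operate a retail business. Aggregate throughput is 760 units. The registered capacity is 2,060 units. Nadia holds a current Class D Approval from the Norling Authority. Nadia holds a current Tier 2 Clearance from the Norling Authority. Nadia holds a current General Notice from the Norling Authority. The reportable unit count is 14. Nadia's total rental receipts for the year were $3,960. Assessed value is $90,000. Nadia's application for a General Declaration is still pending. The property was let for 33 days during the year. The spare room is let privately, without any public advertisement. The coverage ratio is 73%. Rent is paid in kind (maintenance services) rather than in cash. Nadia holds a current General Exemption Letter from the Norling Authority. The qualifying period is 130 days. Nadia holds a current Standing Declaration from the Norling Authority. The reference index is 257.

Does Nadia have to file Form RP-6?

Yes — Nadia must file Form RP-6.

Exception (a) does not apply: the coverage ratio is 73%, not below 71%.
Exception (b) is satisfied on its face — the registered capacity is 2,060 units, meeting the 1,710 units threshold; rent is paid in kind. But applying paragraphs (f)–(l): (f) operates against (b): aggregate throughput is 760 units, below the 850 units limit. (g) would limit (f) — a current General Exemption Letter is held — but (h) sets (g) aside: (h) is engaged — the reportable unit count is 14, less than the 18 limit. (i) would limit (h) — the qualifying period is 130 days, under the 150 days limit — but (j) sets (i) aside: (j) operates against (i): a current Category 1 Waiver is held. (k) is triggered (the space is let for business use), but is overridden by (l): (l) is triggered — a current General Notice is held. Exception (b) does not apply.
Exception (c) does not apply: the spare room is not part of the primary residence.
Exception (d) requires that the owner holds a current General Declaration from the Norling Authority; but the General Declaration is not current, so (d) is unavailable.
Exception (e) does not apply: total rental receipts for the year are $3,960, not under $3,580.
None of the exceptions is available; § 58.8 applies in full.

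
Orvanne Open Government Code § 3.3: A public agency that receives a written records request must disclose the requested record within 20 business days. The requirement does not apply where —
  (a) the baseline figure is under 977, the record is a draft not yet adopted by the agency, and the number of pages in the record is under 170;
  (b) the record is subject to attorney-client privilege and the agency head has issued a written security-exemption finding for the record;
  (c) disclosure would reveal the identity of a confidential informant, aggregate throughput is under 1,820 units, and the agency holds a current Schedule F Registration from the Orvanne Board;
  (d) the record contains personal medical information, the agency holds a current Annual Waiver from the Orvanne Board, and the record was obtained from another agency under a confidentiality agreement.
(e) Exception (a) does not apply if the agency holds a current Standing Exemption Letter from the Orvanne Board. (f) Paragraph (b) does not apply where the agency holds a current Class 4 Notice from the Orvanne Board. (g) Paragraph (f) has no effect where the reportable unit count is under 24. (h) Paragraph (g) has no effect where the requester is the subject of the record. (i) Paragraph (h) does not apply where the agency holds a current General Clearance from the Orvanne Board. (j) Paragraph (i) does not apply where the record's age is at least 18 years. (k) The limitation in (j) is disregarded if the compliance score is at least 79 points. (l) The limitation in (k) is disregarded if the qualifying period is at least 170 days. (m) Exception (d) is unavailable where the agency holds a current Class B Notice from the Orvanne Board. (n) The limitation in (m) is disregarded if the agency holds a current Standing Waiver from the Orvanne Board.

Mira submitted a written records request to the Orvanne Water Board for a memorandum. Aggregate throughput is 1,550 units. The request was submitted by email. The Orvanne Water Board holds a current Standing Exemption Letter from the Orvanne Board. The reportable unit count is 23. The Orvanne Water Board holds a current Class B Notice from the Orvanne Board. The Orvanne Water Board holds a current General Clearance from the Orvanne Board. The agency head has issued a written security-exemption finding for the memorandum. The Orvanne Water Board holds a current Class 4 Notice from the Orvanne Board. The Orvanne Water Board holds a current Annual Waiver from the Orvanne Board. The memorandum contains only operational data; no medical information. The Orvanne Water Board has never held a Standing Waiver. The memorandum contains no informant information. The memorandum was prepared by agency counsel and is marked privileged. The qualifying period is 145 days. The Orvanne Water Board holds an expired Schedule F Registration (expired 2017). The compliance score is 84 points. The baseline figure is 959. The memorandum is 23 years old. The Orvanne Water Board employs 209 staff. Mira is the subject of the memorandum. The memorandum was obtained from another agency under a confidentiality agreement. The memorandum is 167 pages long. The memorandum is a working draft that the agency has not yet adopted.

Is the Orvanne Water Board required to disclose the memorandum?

Exception (a) is satisfied on its face — the baseline figure is 959, under the 977 limit; the memorandum is an unadopted draft; the number of pages in the record is 167, under the 170 limit. But: (e) operates against (a): a current Standing Exemption Letter is held. (a) is therefore removed.
All of (b)'s requirements are met (the memorandum is privileged; a written security-exemption finding has been issued). Applying paragraphs (f)–(l): (f) would limit (b) — a current Class 4 Notice is held — but (g) sets (f) aside: (g) operates against (f): the reportable unit count is 23, under the 24 limit. (h) would limit (g) — Mira is the subject of the memorandum — but (i) sets (h) aside: (i) applies — a current General Clearance is held. (j) is triggered (the record's age is 23 years, meeting the 18 years threshold), but yields to (k): (k) is triggered — the compliance score is 84 points, meeting the 79 points threshold. (l), which would lift (k), is not engaged — the qualifying period is 145 days, short of 170 days. So (b) applies.
Exception (c) fails — the memorandum contains no informant information.
Exception (d) requires that the record contains personal medical information; but the memorandum contains only operational data, so (d) is unavailable.

No — exception (b) applies; the Orvanne Water Board is not required to disclose the memorandum.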